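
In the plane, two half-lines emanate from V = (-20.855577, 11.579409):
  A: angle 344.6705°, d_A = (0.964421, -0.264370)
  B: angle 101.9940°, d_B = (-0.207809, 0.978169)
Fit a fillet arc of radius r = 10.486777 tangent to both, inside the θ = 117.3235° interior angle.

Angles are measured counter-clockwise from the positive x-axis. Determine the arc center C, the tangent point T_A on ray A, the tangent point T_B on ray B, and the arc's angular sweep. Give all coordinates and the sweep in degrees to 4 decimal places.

bisector direction at 43.3323° = (0.727387,0.686228)
center distance |VC| = r/sin(θ/2) = 10.486777/sin(58.6617°) = 12.277991
C = V + |VC|·bis = (-11.9247,20.0049)
T_A = V + ((C−V)·d_A)·d_A = V + 6.3857·d_A = (-14.6971,9.8912)
T_B = V + ((C−V)·d_B)·d_B = V + 6.3857·d_B = (-22.1826,17.8257)
sweep = 180° − θ = 62.6765°

center=(-11.9247,20.0049) T_A=(-14.6971,9.8912) T_B=(-22.1826,17.8257) sweep=62.6765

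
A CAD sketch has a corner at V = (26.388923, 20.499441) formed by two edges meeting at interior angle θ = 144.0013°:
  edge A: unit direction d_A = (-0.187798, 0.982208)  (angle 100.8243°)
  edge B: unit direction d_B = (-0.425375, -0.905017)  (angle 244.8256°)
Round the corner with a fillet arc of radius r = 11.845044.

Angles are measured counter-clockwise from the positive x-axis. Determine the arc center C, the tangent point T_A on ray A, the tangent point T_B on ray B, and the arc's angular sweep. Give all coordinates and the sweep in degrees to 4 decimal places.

bisector direction at 172.8250° = (-0.992169,0.124901)
center distance |VC| = r/sin(θ/2) = 11.845044/sin(72.0006°) = 12.454570
C = V + |VC|·bis = (14.0319,22.0550)
T_A = V + ((C−V)·d_A)·d_A = V + 3.8485·d_A = (25.6662,24.2795)
T_B = V + ((C−V)·d_B)·d_B = V + 3.8485·d_B = (24.7519,17.0164)
sweep = 180° − θ = 35.9987°

center=(14.0319,22.0550) T_A=(25.6662,24.2795) T_B=(24.7519,17.0164) sweep=35.9987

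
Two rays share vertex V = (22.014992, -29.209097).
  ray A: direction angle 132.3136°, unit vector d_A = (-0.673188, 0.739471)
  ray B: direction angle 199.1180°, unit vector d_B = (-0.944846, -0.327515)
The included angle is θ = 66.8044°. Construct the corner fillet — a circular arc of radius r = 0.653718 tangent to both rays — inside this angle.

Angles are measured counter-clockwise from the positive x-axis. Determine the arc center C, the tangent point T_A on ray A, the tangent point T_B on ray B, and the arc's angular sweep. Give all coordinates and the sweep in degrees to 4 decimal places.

center=(20.8642,-28.9161) T_A=(21.3476,-28.4760) T_B=(21.0783,-29.5338) sweep=113.1956

bisector direction at 165.7158° = (-0.969084,0.246732)
center distance |VC| = r/sin(θ/2) = 0.653718/sin(33.4022°) = 1.187471
C = V + |VC|·bis = (20.8642,-28.9161)
T_A = V + ((C−V)·d_A)·d_A = V + 0.9913·d_A = (21.3476,-28.4760)
T_B = V + ((C−V)·d_B)·d_B = V + 0.9913·d_B = (21.0783,-29.5338)
sweep = 180° − θ = 113.1956°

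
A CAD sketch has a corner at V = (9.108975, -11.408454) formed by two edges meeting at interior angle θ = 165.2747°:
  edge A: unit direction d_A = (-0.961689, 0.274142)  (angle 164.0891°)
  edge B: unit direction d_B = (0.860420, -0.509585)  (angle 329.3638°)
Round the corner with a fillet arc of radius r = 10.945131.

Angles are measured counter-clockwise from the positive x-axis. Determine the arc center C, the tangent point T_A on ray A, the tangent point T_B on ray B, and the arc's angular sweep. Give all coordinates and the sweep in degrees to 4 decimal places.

bisector direction at 246.7265° = (-0.395121,-0.918629)
center distance |VC| = r/sin(θ/2) = 10.945131/sin(82.6373°) = 11.036125
C = V + |VC|·bis = (4.7484,-21.5466)
T_A = V + ((C−V)·d_A)·d_A = V + 1.4143·d_A = (7.7489,-11.0207)
T_B = V + ((C−V)·d_B)·d_B = V + 1.4143·d_B = (10.3258,-12.1291)
sweep = 180° − θ = 14.7253°

center=(4.7484,-21.5466) T_A=(7.7489,-11.0207) T_B=(10.3258,-12.1291) sweep=14.7253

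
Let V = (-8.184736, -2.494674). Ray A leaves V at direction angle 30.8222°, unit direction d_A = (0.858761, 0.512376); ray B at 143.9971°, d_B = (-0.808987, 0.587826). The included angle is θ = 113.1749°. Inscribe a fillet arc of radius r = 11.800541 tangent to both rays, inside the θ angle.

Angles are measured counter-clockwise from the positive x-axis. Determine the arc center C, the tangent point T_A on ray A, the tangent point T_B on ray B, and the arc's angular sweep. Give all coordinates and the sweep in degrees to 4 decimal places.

bisector direction at 87.4096° = (0.045195,0.998978)
center distance |VC| = r/sin(θ/2) = 11.800541/sin(56.5874°) = 14.137002
C = V + |VC|·bis = (-7.5458,11.6279)
T_A = V + ((C−V)·d_A)·d_A = V + 7.7847·d_A = (-1.4995,1.4940)
T_B = V + ((C−V)·d_B)·d_B = V + 7.7847·d_B = (-14.4825,2.0814)
sweep = 180° − θ = 66.8251°

center=(-7.5458,11.6279) T_A=(-1.4995,1.4940) T_B=(-14.4825,2.0814) sweep=66.8251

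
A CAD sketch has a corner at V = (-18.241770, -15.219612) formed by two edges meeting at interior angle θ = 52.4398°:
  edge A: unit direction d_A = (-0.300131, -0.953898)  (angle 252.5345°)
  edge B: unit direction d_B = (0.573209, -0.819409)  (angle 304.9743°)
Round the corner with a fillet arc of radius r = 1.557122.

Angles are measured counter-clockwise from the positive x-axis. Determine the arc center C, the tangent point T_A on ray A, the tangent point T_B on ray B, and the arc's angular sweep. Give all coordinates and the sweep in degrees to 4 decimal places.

bisector direction at 278.7544° = (0.152199,-0.988350)
center distance |VC| = r/sin(θ/2) = 1.557122/sin(26.2199°) = 3.524356
C = V + |VC|·bis = (-17.7054,-18.7029)
T_A = V + ((C−V)·d_A)·d_A = V + 3.1617·d_A = (-19.1907,-18.2356)
T_B = V + ((C−V)·d_B)·d_B = V + 3.1617·d_B = (-16.4294,-17.8104)
sweep = 180° − θ = 127.5602°

center=(-17.7054,-18.7029) T_A=(-19.1907,-18.2356) T_B=(-16.4294,-17.8104) sweep=127.5602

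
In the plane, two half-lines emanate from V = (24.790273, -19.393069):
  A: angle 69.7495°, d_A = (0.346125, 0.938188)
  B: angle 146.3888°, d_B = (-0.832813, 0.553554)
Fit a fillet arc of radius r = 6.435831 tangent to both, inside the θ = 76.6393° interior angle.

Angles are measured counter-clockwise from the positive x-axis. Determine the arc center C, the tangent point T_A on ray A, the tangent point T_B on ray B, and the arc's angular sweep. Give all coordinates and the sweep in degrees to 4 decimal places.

center=(21.5709,-9.5254) T_A=(27.6089,-11.7530) T_B=(18.0083,-14.8852) sweep=103.3607

bisector direction at 108.0691° = (-0.310165,0.950683)
center distance |VC| = r/sin(θ/2) = 6.435831/sin(38.3197°) = 10.379567
C = V + |VC|·bis = (21.5709,-9.5254)
T_A = V + ((C−V)·d_A)·d_A = V + 8.1434·d_A = (27.6089,-11.7530)
T_B = V + ((C−V)·d_B)·d_B = V + 8.1434·d_B = (18.0083,-14.8852)
sweep = 180° − θ = 103.3607°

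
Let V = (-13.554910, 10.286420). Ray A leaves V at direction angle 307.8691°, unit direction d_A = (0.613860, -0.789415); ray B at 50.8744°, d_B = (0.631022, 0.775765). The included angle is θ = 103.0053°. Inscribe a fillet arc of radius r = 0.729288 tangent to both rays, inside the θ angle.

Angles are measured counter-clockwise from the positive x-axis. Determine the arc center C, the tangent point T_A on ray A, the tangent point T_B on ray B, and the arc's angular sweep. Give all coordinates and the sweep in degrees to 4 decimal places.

center=(-12.6231,10.2762) T_A=(-13.1988,9.8285) T_B=(-13.1889,10.7364) sweep=76.9947

bisector direction at 359.3717° = (0.999940,-0.010965)
center distance |VC| = r/sin(θ/2) = 0.729288/sin(51.5027°) = 0.931834
C = V + |VC|·bis = (-12.6231,10.2762)
T_A = V + ((C−V)·d_A)·d_A = V + 0.5800·d_A = (-13.1988,9.8285)
T_B = V + ((C−V)·d_B)·d_B = V + 0.5800·d_B = (-13.1889,10.7364)
sweep = 180° − θ = 76.9947°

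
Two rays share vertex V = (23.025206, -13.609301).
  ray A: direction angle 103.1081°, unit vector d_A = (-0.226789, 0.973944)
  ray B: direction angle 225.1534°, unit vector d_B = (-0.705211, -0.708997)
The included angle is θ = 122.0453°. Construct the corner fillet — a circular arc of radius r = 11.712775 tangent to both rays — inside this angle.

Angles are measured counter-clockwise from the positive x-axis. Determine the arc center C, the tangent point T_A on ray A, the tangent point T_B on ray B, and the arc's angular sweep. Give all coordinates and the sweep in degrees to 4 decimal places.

center=(10.1466,-9.9482) T_A=(21.5542,-7.2919) T_B=(18.4509,-18.2082) sweep=57.9547

bisector direction at 164.1307° = (-0.961888,0.273443)
center distance |VC| = r/sin(θ/2) = 11.712775/sin(61.0226°) = 13.388916
C = V + |VC|·bis = (10.1466,-9.9482)
T_A = V + ((C−V)·d_A)·d_A = V + 6.4864·d_A = (21.5542,-7.2919)
T_B = V + ((C−V)·d_B)·d_B = V + 6.4864·d_B = (18.4509,-18.2082)
sweep = 180° − θ = 57.9547°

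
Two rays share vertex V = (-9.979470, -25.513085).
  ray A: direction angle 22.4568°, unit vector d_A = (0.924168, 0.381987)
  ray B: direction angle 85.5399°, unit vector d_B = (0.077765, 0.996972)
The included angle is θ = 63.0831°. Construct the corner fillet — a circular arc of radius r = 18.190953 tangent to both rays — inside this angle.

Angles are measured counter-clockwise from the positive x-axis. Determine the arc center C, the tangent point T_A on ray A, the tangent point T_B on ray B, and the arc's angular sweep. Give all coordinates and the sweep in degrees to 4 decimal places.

bisector direction at 53.9984° = (0.587809,0.809000)
center distance |VC| = r/sin(θ/2) = 18.190953/sin(31.5416°) = 34.774174
C = V + |VC|·bis = (10.4611,2.6192)
T_A = V + ((C−V)·d_A)·d_A = V + 29.6367·d_A = (17.4098,-14.1923)
T_B = V + ((C−V)·d_B)·d_B = V + 29.6367·d_B = (-7.6748,4.0338)
sweep = 180° − θ = 116.9169°

center=(10.4611,2.6192) T_A=(17.4098,-14.1923) T_B=(-7.6748,4.0338) sweep=116.9169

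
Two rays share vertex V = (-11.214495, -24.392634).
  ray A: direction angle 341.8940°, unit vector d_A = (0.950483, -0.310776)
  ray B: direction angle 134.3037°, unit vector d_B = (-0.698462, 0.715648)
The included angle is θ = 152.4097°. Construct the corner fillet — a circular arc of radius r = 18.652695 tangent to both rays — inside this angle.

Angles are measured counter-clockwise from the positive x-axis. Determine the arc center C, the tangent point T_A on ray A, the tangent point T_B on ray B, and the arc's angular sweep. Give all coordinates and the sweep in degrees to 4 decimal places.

center=(-1.0646,-8.0869) T_A=(-6.8614,-25.8159) T_B=(-14.4134,-21.1151) sweep=27.5903

bisector direction at 58.0988° = (0.528455,0.848961)
center distance |VC| = r/sin(θ/2) = 18.652695/sin(76.2048°) = 19.206723
C = V + |VC|·bis = (-1.0646,-8.0869)
T_A = V + ((C−V)·d_A)·d_A = V + 4.5799·d_A = (-6.8614,-25.8159)
T_B = V + ((C−V)·d_B)·d_B = V + 4.5799·d_B = (-14.4134,-21.1151)
sweep = 180° − θ = 27.5903°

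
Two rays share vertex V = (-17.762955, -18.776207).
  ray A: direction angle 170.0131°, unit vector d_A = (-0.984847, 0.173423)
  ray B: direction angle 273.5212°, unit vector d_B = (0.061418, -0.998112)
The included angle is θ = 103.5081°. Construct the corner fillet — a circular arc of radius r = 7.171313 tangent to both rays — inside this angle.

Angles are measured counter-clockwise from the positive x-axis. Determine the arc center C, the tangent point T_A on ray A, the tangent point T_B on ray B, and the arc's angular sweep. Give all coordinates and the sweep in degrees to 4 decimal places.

center=(-24.5736,-24.8586) T_A=(-23.3299,-17.7959) T_B=(-17.4158,-24.4181) sweep=76.4919

bisector direction at 221.7671° = (-0.745858,-0.666105)
center distance |VC| = r/sin(θ/2) = 7.171313/sin(51.7540°) = 9.131235
C = V + |VC|·bis = (-24.5736,-24.8586)
T_A = V + ((C−V)·d_A)·d_A = V + 5.6526·d_A = (-23.3299,-17.7959)
T_B = V + ((C−V)·d_B)·d_B = V + 5.6526·d_B = (-17.4158,-24.4181)
sweep = 180° − θ = 76.4919°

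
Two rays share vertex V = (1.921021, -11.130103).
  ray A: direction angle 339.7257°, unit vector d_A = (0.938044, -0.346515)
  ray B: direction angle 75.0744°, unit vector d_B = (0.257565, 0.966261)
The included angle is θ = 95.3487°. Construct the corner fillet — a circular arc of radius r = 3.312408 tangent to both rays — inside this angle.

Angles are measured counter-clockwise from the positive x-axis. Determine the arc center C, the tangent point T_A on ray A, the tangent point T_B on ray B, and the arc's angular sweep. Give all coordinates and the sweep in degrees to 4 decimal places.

bisector direction at 27.4001° = (0.887815,0.460201)
center distance |VC| = r/sin(θ/2) = 3.312408/sin(47.6743°) = 4.480285
C = V + |VC|·bis = (5.8987,-9.0683)
T_A = V + ((C−V)·d_A)·d_A = V + 3.0168·d_A = (4.7509,-12.1755)
T_B = V + ((C−V)·d_B)·d_B = V + 3.0168·d_B = (2.6980,-8.2151)
sweep = 180° − θ = 84.6513°

center=(5.8987,-9.0683) T_A=(4.7509,-12.1755) T_B=(2.6980,-8.2151) sweep=84.6513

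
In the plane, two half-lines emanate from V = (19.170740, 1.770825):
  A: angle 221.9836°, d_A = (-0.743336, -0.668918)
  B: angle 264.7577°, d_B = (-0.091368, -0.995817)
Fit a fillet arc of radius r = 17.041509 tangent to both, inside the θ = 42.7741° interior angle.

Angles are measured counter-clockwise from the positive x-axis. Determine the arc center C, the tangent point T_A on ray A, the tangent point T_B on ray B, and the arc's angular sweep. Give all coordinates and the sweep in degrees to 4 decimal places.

bisector direction at 243.3707° = (-0.448217,-0.893925)
center distance |VC| = r/sin(θ/2) = 17.041509/sin(21.3870°) = 46.731785
C = V + |VC|·bis = (-1.7752,-40.0039)
T_A = V + ((C−V)·d_A)·d_A = V + 43.5138·d_A = (-13.1746,-27.3363)
T_B = V + ((C−V)·d_B)·d_B = V + 43.5138·d_B = (15.1950,-41.5609)
sweep = 180° − θ = 137.2259°

center=(-1.7752,-40.0039) T_A=(-13.1746,-27.3363) T_B=(15.1950,-41.5609) sweep=137.2259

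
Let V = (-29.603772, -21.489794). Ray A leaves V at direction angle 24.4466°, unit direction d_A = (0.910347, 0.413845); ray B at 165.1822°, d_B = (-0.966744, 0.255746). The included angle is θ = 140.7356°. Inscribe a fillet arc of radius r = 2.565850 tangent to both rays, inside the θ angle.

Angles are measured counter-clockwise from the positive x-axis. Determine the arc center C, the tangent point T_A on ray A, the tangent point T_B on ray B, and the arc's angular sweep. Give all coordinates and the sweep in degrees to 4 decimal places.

bisector direction at 94.8144° = (-0.083928,0.996472)
center distance |VC| = r/sin(θ/2) = 2.565850/sin(70.3678°) = 2.724212
C = V + |VC|·bis = (-29.8324,-18.7752)
T_A = V + ((C−V)·d_A)·d_A = V + 0.9153·d_A = (-28.7705,-21.1110)
T_B = V + ((C−V)·d_B)·d_B = V + 0.9153·d_B = (-30.4886,-21.2557)
sweep = 180° − θ = 39.2644°

center=(-29.8324,-18.7752) T_A=(-28.7705,-21.1110) T_B=(-30.4886,-21.2557) sweep=39.2644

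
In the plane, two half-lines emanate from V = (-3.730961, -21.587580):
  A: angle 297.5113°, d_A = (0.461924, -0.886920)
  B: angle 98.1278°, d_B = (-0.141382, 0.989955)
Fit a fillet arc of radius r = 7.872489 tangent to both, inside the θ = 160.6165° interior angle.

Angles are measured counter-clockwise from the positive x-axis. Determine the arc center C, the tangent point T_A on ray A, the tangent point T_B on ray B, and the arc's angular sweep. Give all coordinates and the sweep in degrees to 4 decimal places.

center=(3.8724,-19.1436) T_A=(-3.1099,-22.7800) T_B=(-3.9210,-20.2566) sweep=19.3835

bisector direction at 17.8195° = (0.952025,0.306020)
center distance |VC| = r/sin(θ/2) = 7.872489/sin(80.3083°) = 7.986474
C = V + |VC|·bis = (3.8724,-19.1436)
T_A = V + ((C−V)·d_A)·d_A = V + 1.3445·d_A = (-3.1099,-22.7800)
T_B = V + ((C−V)·d_B)·d_B = V + 1.3445·d_B = (-3.9210,-20.2566)
sweep = 180° − θ = 19.3835°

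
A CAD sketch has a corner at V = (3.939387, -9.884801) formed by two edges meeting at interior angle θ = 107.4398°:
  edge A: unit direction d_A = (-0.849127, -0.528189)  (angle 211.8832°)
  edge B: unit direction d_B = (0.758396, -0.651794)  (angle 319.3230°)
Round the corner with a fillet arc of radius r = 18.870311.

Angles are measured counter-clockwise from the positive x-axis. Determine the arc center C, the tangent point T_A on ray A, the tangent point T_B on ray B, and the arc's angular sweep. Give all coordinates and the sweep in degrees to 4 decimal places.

bisector direction at 265.6031° = (-0.076665,-0.997057)
center distance |VC| = r/sin(θ/2) = 18.870311/sin(53.7199°) = 23.408409
C = V + |VC|·bis = (2.1448,-33.2243)
T_A = V + ((C−V)·d_A)·d_A = V + 13.8515·d_A = (-7.8223,-17.2010)
T_B = V + ((C−V)·d_B)·d_B = V + 13.8515·d_B = (14.4443,-18.9131)
sweep = 180° − θ = 72.5602°

center=(2.1448,-33.2243) T_A=(-7.8223,-17.2010) T_B=(14.4443,-18.9131) sweep=72.5602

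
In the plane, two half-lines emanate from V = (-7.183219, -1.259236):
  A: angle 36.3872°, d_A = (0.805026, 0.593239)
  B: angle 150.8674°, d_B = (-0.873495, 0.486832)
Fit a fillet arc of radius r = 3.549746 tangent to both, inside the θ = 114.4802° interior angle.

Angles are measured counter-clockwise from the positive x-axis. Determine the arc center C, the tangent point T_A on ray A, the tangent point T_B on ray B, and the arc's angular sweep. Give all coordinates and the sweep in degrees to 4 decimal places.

bisector direction at 93.6273° = (-0.063266,0.997997)
center distance |VC| = r/sin(θ/2) = 3.549746/sin(57.2401°) = 4.221137
C = V + |VC|·bis = (-7.4503,2.9534)
T_A = V + ((C−V)·d_A)·d_A = V + 2.2841·d_A = (-5.3444,0.0958)
T_B = V + ((C−V)·d_B)·d_B = V + 2.2841·d_B = (-9.1784,-0.1472)
sweep = 180° − θ = 65.5198°

center=(-7.4503,2.9534) T_A=(-5.3444,0.0958) T_B=(-9.1784,-0.1472) sweep=65.5198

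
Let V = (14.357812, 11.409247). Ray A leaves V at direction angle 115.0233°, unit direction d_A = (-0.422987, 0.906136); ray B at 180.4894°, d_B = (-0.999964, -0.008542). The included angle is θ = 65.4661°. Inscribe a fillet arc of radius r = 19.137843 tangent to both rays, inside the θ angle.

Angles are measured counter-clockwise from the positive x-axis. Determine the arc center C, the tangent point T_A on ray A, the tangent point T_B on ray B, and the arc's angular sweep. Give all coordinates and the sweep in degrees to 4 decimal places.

center=(-15.5770,30.2921) T_A=(1.7645,38.3871) T_B=(-15.4136,11.1549) sweep=114.5339

bisector direction at 147.7564° = (-0.845787,0.533521)
center distance |VC| = r/sin(θ/2) = 19.137843/sin(32.7330°) = 35.392890
C = V + |VC|·bis = (-15.5770,30.2921)
T_A = V + ((C−V)·d_A)·d_A = V + 29.7725·d_A = (1.7645,38.3871)
T_B = V + ((C−V)·d_B)·d_B = V + 29.7725·d_B = (-15.4136,11.1549)
sweep = 180° − θ = 114.5339°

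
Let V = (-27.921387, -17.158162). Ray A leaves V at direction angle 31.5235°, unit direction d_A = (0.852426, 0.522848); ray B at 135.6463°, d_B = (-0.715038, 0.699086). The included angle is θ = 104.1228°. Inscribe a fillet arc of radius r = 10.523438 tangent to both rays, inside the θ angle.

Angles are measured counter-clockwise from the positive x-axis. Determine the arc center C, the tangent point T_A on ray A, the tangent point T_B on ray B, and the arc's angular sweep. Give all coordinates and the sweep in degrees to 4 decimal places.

center=(-26.4305,-3.8984) T_A=(-20.9284,-12.8689) T_B=(-33.7873,-11.4231) sweep=75.8772

bisector direction at 83.5849° = (0.111731,0.993739)
center distance |VC| = r/sin(θ/2) = 10.523438/sin(52.0614°) = 13.343271
C = V + |VC|·bis = (-26.4305,-3.8984)
T_A = V + ((C−V)·d_A)·d_A = V + 8.2037·d_A = (-20.9284,-12.8689)
T_B = V + ((C−V)·d_B)·d_B = V + 8.2037·d_B = (-33.7873,-11.4231)
sweep = 180° − θ = 75.8772°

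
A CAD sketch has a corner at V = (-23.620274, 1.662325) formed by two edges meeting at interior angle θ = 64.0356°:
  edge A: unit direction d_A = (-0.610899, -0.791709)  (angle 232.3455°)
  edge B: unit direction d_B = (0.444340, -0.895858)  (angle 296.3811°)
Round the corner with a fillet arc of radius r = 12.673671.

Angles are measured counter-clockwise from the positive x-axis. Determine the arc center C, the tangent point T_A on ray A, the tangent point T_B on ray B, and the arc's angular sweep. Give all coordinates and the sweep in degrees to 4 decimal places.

center=(-25.9682,-22.1264) T_A=(-36.0020,-14.3841) T_B=(-14.6144,-16.4950) sweep=115.9644

bisector direction at 264.3633° = (-0.098220,-0.995165)
center distance |VC| = r/sin(θ/2) = 12.673671/sin(32.0178°) = 23.904347
C = V + |VC|·bis = (-25.9682,-22.1264)
T_A = V + ((C−V)·d_A)·d_A = V + 20.2681·d_A = (-36.0020,-14.3841)
T_B = V + ((C−V)·d_B)·d_B = V + 20.2681·d_B = (-14.6144,-16.4950)
sweep = 180° − θ = 115.9644°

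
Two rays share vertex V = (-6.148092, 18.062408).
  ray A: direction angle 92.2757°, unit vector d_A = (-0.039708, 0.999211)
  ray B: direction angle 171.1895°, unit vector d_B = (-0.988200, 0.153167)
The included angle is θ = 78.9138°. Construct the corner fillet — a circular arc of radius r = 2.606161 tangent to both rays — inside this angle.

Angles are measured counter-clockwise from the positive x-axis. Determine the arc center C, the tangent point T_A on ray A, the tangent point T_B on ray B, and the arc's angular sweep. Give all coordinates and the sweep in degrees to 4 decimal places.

center=(-8.8779,21.1228) T_A=(-6.2738,21.2263) T_B=(-9.2771,18.5474) sweep=101.0862

bisector direction at 131.7326° = (-0.665655,0.746260)
center distance |VC| = r/sin(θ/2) = 2.606161/sin(39.4569°) = 4.100977
C = V + |VC|·bis = (-8.8779,21.1228)
T_A = V + ((C−V)·d_A)·d_A = V + 3.1664·d_A = (-6.2738,21.2263)
T_B = V + ((C−V)·d_B)·d_B = V + 3.1664·d_B = (-9.2771,18.5474)
sweep = 180° − θ = 101.0862°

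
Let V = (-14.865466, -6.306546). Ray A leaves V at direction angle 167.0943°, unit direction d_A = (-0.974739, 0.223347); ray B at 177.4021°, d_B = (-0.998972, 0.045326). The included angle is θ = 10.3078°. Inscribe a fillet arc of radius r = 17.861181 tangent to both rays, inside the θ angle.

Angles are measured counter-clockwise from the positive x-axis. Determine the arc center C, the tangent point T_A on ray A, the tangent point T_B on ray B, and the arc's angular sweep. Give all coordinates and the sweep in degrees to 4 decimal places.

bisector direction at 172.2482° = (-0.990862,0.134882)
center distance |VC| = r/sin(θ/2) = 17.861181/sin(5.1539°) = 198.830339
C = V + |VC|·bis = (-211.8788,20.5121)
T_A = V + ((C−V)·d_A)·d_A = V + 198.0265·d_A = (-207.8896,37.9221)
T_B = V + ((C−V)·d_B)·d_B = V + 198.0265·d_B = (-212.6884,2.6693)
sweep = 180° − θ = 169.6922°

center=(-211.8788,20.5121) T_A=(-207.8896,37.9221) T_B=(-212.6884,2.6693) sweep=169.6922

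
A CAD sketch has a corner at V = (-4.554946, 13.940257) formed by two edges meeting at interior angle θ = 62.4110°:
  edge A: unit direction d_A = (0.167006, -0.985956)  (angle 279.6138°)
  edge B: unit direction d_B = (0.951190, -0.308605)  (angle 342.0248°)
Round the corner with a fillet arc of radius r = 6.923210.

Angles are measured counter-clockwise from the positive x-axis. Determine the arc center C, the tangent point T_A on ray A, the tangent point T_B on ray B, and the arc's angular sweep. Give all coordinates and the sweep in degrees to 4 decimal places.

center=(4.1798,3.8279) T_A=(-2.6462,2.6717) T_B=(6.3163,10.4132) sweep=117.5890

bisector direction at 310.8193° = (0.653676,-0.756775)
center distance |VC| = r/sin(θ/2) = 6.923210/sin(31.2055°) = 13.362455
C = V + |VC|·bis = (4.1798,3.8279)
T_A = V + ((C−V)·d_A)·d_A = V + 11.4291·d_A = (-2.6462,2.6717)
T_B = V + ((C−V)·d_B)·d_B = V + 11.4291·d_B = (6.3163,10.4132)
sweep = 180° − θ = 117.5890°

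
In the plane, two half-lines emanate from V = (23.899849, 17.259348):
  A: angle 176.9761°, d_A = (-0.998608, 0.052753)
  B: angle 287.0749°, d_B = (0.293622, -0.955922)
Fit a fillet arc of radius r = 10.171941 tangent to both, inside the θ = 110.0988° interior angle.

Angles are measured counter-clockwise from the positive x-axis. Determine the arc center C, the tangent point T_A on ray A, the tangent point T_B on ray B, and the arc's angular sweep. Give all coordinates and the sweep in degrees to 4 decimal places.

bisector direction at 232.0255° = (-0.615311,-0.788285)
center distance |VC| = r/sin(θ/2) = 10.171941/sin(55.0494°) = 12.410160
C = V + |VC|·bis = (16.2637,7.4766)
T_A = V + ((C−V)·d_A)·d_A = V + 7.1094·d_A = (16.8003,17.6344)
T_B = V + ((C−V)·d_B)·d_B = V + 7.1094·d_B = (25.9873,10.4633)
sweep = 180° − θ = 69.9012°

center=(16.2637,7.4766) T_A=(16.8003,17.6344) T_B=(25.9873,10.4633) sweep=69.9012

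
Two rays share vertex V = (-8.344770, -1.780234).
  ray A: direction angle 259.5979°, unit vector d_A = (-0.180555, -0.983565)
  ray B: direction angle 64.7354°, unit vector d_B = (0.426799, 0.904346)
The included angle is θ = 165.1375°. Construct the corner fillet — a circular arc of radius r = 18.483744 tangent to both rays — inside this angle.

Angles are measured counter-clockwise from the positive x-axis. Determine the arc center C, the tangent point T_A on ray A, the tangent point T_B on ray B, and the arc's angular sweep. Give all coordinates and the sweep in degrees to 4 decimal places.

bisector direction at 342.1666° = (0.951951,-0.306249)
center distance |VC| = r/sin(θ/2) = 18.483744/sin(82.5687°) = 18.640308
C = V + |VC|·bis = (9.3999,-7.4888)
T_A = V + ((C−V)·d_A)·d_A = V + 2.4109·d_A = (-8.7801,-4.1515)
T_B = V + ((C−V)·d_B)·d_B = V + 2.4109·d_B = (-7.3158,0.4000)
sweep = 180° − θ = 14.8625°

center=(9.3999,-7.4888) T_A=(-8.7801,-4.1515) T_B=(-7.3158,0.4000) sweep=14.8625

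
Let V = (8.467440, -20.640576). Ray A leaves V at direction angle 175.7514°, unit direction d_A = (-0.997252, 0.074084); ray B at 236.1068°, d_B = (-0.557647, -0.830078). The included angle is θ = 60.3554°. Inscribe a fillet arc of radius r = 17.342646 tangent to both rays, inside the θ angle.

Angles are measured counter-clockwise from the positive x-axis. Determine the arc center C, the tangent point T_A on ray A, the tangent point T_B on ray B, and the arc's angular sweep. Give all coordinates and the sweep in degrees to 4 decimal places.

center=(-22.5598,-35.7261) T_A=(-21.2749,-18.4311) T_B=(-8.1640,-45.3971) sweep=119.6446

bisector direction at 205.9291° = (-0.899336,-0.437259)
center distance |VC| = r/sin(θ/2) = 17.342646/sin(30.1777°) = 34.500128
C = V + |VC|·bis = (-22.5598,-35.7261)
T_A = V + ((C−V)·d_A)·d_A = V + 29.8243·d_A = (-21.2749,-18.4311)
T_B = V + ((C−V)·d_B)·d_B = V + 29.8243·d_B = (-8.1640,-45.3971)
sweep = 180° − θ = 119.6446°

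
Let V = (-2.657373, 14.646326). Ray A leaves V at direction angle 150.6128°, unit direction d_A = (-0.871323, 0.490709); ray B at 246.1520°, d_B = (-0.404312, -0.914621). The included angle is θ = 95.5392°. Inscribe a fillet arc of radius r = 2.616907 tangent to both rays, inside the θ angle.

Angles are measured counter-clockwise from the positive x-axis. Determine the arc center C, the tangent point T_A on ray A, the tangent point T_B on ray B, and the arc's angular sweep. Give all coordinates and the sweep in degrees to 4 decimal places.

bisector direction at 198.3824° = (-0.948973,-0.315358)
center distance |VC| = r/sin(θ/2) = 2.616907/sin(47.7696°) = 3.534221
C = V + |VC|·bis = (-6.0113,13.5318)
T_A = V + ((C−V)·d_A)·d_A = V + 2.3754·d_A = (-4.7271,15.8120)
T_B = V + ((C−V)·d_B)·d_B = V + 2.3754·d_B = (-3.6178,12.4737)
sweep = 180° − θ = 84.4608°

center=(-6.0113,13.5318) T_A=(-4.7271,15.8120) T_B=(-3.6178,12.4737) sweep=84.4608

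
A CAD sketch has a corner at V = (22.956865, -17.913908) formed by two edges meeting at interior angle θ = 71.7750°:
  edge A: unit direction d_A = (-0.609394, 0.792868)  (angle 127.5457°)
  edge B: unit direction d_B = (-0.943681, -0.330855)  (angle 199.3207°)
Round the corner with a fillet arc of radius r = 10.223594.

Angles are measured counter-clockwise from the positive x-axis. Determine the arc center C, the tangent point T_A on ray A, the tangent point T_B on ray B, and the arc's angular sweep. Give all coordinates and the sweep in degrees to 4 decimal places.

center=(6.2403,-12.9410) T_A=(14.3462,-6.7108) T_B=(9.6228,-22.5888) sweep=108.2250

bisector direction at 163.4332° = (-0.958488,0.285133)
center distance |VC| = r/sin(θ/2) = 10.223594/sin(35.8875°) = 17.440584
C = V + |VC|·bis = (6.2403,-12.9410)
T_A = V + ((C−V)·d_A)·d_A = V + 14.1298·d_A = (14.3462,-6.7108)
T_B = V + ((C−V)·d_B)·d_B = V + 14.1298·d_B = (9.6228,-22.5888)
sweep = 180° − θ = 108.2250°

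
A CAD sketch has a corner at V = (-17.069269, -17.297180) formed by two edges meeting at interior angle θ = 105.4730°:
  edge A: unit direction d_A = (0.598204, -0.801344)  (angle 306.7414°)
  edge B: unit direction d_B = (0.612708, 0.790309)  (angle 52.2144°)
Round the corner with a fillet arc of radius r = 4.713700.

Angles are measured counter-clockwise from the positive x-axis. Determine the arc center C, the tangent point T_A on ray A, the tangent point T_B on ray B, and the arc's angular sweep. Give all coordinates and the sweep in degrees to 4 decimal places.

center=(-11.1467,-17.3511) T_A=(-14.9240,-20.1709) T_B=(-14.8720,-14.4630) sweep=74.5270

bisector direction at 359.4779° = (0.999958,-0.009112)
center distance |VC| = r/sin(θ/2) = 4.713700/sin(52.7365°) = 5.922780
C = V + |VC|·bis = (-11.1467,-17.3511)
T_A = V + ((C−V)·d_A)·d_A = V + 3.5861·d_A = (-14.9240,-20.1709)
T_B = V + ((C−V)·d_B)·d_B = V + 3.5861·d_B = (-14.8720,-14.4630)
sweep = 180° − θ = 74.5270°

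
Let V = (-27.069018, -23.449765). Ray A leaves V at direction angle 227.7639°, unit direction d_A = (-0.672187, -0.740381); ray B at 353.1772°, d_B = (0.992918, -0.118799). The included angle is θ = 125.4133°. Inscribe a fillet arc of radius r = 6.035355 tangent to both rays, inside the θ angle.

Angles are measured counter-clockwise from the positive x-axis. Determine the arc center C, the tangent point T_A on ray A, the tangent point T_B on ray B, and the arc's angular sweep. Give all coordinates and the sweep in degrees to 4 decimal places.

center=(-24.6939,-29.8123) T_A=(-29.1623,-25.7555) T_B=(-23.9769,-23.8197) sweep=54.5867

bisector direction at 290.4706° = (0.349726,-0.936852)
center distance |VC| = r/sin(θ/2) = 6.035355/sin(62.7067°) = 6.791443
C = V + |VC|·bis = (-24.6939,-29.8123)
T_A = V + ((C−V)·d_A)·d_A = V + 3.1142·d_A = (-29.1623,-25.7555)
T_B = V + ((C−V)·d_B)·d_B = V + 3.1142·d_B = (-23.9769,-23.8197)
sweep = 180° − θ = 54.5867°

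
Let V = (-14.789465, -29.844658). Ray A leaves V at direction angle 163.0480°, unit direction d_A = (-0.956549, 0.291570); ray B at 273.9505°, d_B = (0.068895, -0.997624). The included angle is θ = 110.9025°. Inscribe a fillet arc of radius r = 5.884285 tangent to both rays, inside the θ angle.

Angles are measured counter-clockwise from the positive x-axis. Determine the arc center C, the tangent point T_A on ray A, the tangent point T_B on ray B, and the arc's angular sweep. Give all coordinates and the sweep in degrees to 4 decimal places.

bisector direction at 218.4993° = (-0.782616,-0.622504)
center distance |VC| = r/sin(θ/2) = 5.884285/sin(55.4513°) = 7.144209
C = V + |VC|·bis = (-20.3806,-34.2920)
T_A = V + ((C−V)·d_A)·d_A = V + 4.0515·d_A = (-18.6650,-28.6634)
T_B = V + ((C−V)·d_B)·d_B = V + 4.0515·d_B = (-14.5103,-33.8866)
sweep = 180° − θ = 69.0975°

center=(-20.3806,-34.2920) T_A=(-18.6650,-28.6634) T_B=(-14.5103,-33.8866) sweep=69.0975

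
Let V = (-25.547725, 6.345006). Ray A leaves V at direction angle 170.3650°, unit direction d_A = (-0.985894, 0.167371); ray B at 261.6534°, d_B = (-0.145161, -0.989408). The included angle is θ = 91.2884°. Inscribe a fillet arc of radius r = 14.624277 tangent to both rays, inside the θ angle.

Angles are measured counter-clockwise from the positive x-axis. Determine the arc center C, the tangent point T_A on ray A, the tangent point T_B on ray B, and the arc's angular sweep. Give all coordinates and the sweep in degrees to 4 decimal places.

bisector direction at 216.0092° = (-0.808923,-0.587915)
center distance |VC| = r/sin(θ/2) = 14.624277/sin(45.6442°) = 20.453185
C = V + |VC|·bis = (-42.0928,-5.6797)
T_A = V + ((C−V)·d_A)·d_A = V + 14.2991·d_A = (-39.6451,8.7383)
T_B = V + ((C−V)·d_B)·d_B = V + 14.2991·d_B = (-27.6234,-7.8026)
sweep = 180° − θ = 88.7116°

center=(-42.0928,-5.6797) T_A=(-39.6451,8.7383) T_B=(-27.6234,-7.8026) sweep=88.7116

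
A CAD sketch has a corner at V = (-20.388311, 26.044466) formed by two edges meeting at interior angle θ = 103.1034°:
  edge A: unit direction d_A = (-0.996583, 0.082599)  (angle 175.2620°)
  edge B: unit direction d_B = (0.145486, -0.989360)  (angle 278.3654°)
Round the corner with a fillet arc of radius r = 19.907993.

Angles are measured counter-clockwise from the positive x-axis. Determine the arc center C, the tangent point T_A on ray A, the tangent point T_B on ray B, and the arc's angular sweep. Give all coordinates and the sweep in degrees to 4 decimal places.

bisector direction at 226.8137° = (-0.684373,-0.729132)
center distance |VC| = r/sin(θ/2) = 19.907993/sin(51.5517°) = 25.419774
C = V + |VC|·bis = (-37.7849,7.5101)
T_A = V + ((C−V)·d_A)·d_A = V + 15.8062·d_A = (-36.1405,27.3501)
T_B = V + ((C−V)·d_B)·d_B = V + 15.8062·d_B = (-18.0887,10.4064)
sweep = 180° − θ = 76.8966°

center=(-37.7849,7.5101) T_A=(-36.1405,27.3501) T_B=(-18.0887,10.4064) sweep=76.8966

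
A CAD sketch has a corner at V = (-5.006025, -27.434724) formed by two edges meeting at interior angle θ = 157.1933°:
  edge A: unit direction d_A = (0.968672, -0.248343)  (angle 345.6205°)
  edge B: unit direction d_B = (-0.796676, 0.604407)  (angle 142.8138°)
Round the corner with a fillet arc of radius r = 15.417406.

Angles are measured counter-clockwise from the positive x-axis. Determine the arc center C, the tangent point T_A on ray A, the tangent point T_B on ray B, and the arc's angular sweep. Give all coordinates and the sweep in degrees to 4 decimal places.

center=(1.8350,-13.2726) T_A=(-1.9938,-28.2070) T_B=(-7.4834,-25.5552) sweep=22.8067

bisector direction at 64.2172° = (0.434962,0.900449)
center distance |VC| = r/sin(θ/2) = 15.417406/sin(78.5966°) = 15.727880
C = V + |VC|·bis = (1.8350,-13.2726)
T_A = V + ((C−V)·d_A)·d_A = V + 3.1096·d_A = (-1.9938,-28.2070)
T_B = V + ((C−V)·d_B)·d_B = V + 3.1096·d_B = (-7.4834,-25.5552)
sweep = 180° − θ = 22.8067°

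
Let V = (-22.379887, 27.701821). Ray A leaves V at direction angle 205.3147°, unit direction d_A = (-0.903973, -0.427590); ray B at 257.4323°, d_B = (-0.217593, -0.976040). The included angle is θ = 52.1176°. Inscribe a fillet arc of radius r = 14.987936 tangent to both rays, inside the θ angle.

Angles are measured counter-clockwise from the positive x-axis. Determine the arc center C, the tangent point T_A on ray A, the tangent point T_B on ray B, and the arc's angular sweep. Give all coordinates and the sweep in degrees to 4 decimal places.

center=(-43.6779,1.0475) T_A=(-50.0866,14.5962) T_B=(-29.0491,-2.2137) sweep=127.8824

bisector direction at 231.3735° = (-0.624241,-0.781232)
center distance |VC| = r/sin(θ/2) = 14.987936/sin(26.0588°) = 34.118289
C = V + |VC|·bis = (-43.6779,1.0475)
T_A = V + ((C−V)·d_A)·d_A = V + 30.6499·d_A = (-50.0866,14.5962)
T_B = V + ((C−V)·d_B)·d_B = V + 30.6499·d_B = (-29.0491,-2.2137)
sweep = 180° − θ = 127.8824°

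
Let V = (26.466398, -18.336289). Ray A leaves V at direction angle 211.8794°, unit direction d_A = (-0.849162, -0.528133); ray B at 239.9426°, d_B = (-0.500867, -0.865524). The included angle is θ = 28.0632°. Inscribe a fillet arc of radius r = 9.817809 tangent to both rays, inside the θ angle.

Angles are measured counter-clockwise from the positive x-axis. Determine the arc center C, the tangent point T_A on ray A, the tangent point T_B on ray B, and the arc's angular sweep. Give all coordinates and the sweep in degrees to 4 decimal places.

bisector direction at 225.9110° = (-0.695775,-0.718260)
center distance |VC| = r/sin(θ/2) = 9.817809/sin(14.0316°) = 40.492990
C = V + |VC|·bis = (-1.7076,-47.4208)
T_A = V + ((C−V)·d_A)·d_A = V + 39.2848·d_A = (-6.8927,-39.0839)
T_B = V + ((C−V)·d_B)·d_B = V + 39.2848·d_B = (6.7899,-52.3382)
sweep = 180° − θ = 151.9368°

center=(-1.7076,-47.4208) T_A=(-6.8927,-39.0839) T_B=(6.7899,-52.3382) sweep=151.9368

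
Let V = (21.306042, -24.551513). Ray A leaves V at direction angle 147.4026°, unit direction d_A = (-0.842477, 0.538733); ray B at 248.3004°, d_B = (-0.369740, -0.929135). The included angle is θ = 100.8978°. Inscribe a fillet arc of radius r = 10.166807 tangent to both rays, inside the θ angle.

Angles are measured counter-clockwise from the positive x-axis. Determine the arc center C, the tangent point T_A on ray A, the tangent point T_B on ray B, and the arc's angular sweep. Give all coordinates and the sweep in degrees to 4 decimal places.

center=(8.7553,-28.5936) T_A=(14.2325,-20.0283) T_B=(18.2017,-32.3526) sweep=79.1022

bisector direction at 197.8515° = (-0.951854,-0.306551)
center distance |VC| = r/sin(θ/2) = 10.166807/sin(50.4489°) = 13.185546
C = V + |VC|·bis = (8.7553,-28.5936)
T_A = V + ((C−V)·d_A)·d_A = V + 8.3961·d_A = (14.2325,-20.0283)
T_B = V + ((C−V)·d_B)·d_B = V + 8.3961·d_B = (18.2017,-32.3526)
sweep = 180° − θ = 79.1022°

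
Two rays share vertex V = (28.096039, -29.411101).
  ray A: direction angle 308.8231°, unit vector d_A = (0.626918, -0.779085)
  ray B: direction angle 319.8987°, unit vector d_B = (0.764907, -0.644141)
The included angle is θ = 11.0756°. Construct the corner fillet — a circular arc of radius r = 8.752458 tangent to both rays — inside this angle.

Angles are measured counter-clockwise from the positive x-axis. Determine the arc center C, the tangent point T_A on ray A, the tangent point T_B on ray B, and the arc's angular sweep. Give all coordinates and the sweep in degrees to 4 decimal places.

bisector direction at 314.3609° = (0.699176,-0.714950)
center distance |VC| = r/sin(θ/2) = 8.752458/sin(5.5378°) = 90.696764
C = V + |VC|·bis = (91.5090,-94.2548)
T_A = V + ((C−V)·d_A)·d_A = V + 90.2735·d_A = (84.6901,-99.7418)
T_B = V + ((C−V)·d_B)·d_B = V + 90.2735·d_B = (97.1468,-87.5599)
sweep = 180° − θ = 168.9244°

center=(91.5090,-94.2548) T_A=(84.6901,-99.7418) T_B=(97.1468,-87.5599) sweep=168.9244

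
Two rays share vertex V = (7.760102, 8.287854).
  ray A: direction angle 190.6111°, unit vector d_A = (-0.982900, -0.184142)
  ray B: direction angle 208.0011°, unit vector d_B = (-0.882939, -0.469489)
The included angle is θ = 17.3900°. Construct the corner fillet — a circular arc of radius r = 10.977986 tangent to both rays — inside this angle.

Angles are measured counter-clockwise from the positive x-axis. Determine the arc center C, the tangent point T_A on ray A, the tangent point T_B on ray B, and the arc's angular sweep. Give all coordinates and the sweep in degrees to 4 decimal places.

bisector direction at 199.3061° = (-0.943766,-0.330615)
center distance |VC| = r/sin(θ/2) = 10.977986/sin(8.6950°) = 72.617947
C = V + |VC|·bis = (-60.7742,-15.7207)
T_A = V + ((C−V)·d_A)·d_A = V + 71.7834·d_A = (-62.7957,-4.9305)
T_B = V + ((C−V)·d_B)·d_B = V + 71.7834·d_B = (-55.6202,-25.4136)
sweep = 180° − θ = 162.6100°

center=(-60.7742,-15.7207) T_A=(-62.7957,-4.9305) T_B=(-55.6202,-25.4136) sweep=162.6100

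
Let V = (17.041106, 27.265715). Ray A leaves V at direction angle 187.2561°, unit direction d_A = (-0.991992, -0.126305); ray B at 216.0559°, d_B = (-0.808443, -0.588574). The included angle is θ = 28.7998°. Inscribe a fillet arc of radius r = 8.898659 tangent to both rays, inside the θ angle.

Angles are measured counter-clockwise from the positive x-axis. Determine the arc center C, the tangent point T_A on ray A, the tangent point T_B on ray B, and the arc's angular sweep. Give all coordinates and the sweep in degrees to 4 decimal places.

bisector direction at 201.6560° = (-0.929416,-0.369033)
center distance |VC| = r/sin(θ/2) = 8.898659/sin(14.3999°) = 35.782394
C = V + |VC|·bis = (-16.2156,14.0608)
T_A = V + ((C−V)·d_A)·d_A = V + 34.6582·d_A = (-17.3396,22.8882)
T_B = V + ((C−V)·d_B)·d_B = V + 34.6582·d_B = (-10.9781,6.8668)
sweep = 180° − θ = 151.2002°

center=(-16.2156,14.0608) T_A=(-17.3396,22.8882) T_B=(-10.9781,6.8668) sweep=151.2002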